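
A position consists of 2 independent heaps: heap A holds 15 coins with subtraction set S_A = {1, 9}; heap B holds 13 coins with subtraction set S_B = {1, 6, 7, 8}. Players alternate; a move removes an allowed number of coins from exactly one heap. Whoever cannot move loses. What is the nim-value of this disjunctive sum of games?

1

Heap A, S = {1, 9}:
G(0) = 0
G(1) = mex{0} = 1
G(2) = mex{1} = 0
G(3) = mex{0} = 1
G(4) = mex{1} = 0
G(5) = mex{0} = 1
G(6) = mex{1} = 0
G(7) = mex{0} = 1
G(8) = mex{1} = 0
G(9) = mex{0,0} = 1
G(10) = mex{1,1} = 0
G(11) = mex{0,0} = 1
G(12) = mex{1,1} = 0
G(13) = mex{0,0} = 1
G(14) = mex{1,1} = 0
G(15) = mex{0,0} = 1
G_A(15) = 1.
Heap B, S = {1, 6, 7, 8}:
n :  0  1  2  3  4  5  6  7  8  9 10 11 12 13
G :  0  1  0  1  0  1  2  3  2  3  2  3  4  0
G_B(13) = 0.
Combined Grundy value = 1 ⊕ 0 = 1.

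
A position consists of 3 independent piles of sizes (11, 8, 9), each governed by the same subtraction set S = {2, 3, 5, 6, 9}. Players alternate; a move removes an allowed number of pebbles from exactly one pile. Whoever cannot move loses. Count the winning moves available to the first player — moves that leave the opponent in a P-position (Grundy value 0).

All piles use S = {2, 3, 5, 6, 9}:
n :  0  1  2  3  4  5  6  7  8  9 10 11
G :  0  0  1  1  2  2  3  3  0  4  1  5
Pile A: G(11) = 5.
Pile B: G(8) = 0.
Pile C: G(9) = 4.
Combined Grundy value = 5 ⊕ 0 ⊕ 4 = 1.
A winning move leaves total XOR = 0, i.e. changes one component's Grundy value g to g ⊕ X where X is the current total.
Pile A: need g' = 5⊕1 = 4. Options: 11−2→G=4, 11−3→G=0, 11−5→G=3, 11−6→G=2, 11−9→G=1. Hits: 1.
Pile B: need g' = 0⊕1 = 1. Options: 8−2→G=3, 8−3→G=2, 8−5→G=1, 8−6→G=1. Hits: 2.
Pile C: need g' = 4⊕1 = 5. Options: 9−2→G=3, 9−3→G=3, 9−5→G=2, 9−6→G=1, 9−9→G=0. Hits: 0.

3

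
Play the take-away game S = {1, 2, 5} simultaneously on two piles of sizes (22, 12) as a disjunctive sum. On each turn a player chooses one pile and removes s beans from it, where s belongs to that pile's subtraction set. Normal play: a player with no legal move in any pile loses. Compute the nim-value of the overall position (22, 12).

1

All piles use S = {1, 2, 5}:
n :  0  1  2  3  4  5  6  7  8  9 10 11 12 13 14 15 16 17 18 19 20 21 22
G :  0  1  2  0  1  2  0  1  2  0  1  2  0  1  2  0  1  2  0  1  2  0  1
Pile A: G(22) = 1.
Pile B: G(12) = 0.
Combined Grundy value = 1 ⊕ 0 = 1.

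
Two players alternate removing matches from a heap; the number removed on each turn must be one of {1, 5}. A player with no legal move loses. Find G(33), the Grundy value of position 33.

1

G(0) = 0
G(1) = mex{0} = 1
G(2) = mex{1} = 0
G(3) = mex{0} = 1
G(4) = mex{1} = 0
G(5) = mex{0,0} = 1
G(6) = mex{1,1} = 0
G(7) = mex{0,0} = 1
G(8) = mex{1,1} = 0
G(9) = mex{0,0} = 1
G(10) = mex{1,1} = 0
G(11) = mex{0,0} = 1
G(12) = mex{1,1} = 0
G(13) = mex{0,0} = 1
G(14) = mex{1,1} = 0
G(15) = mex{0,0} = 1
G(16) = mex{1,1} = 0
G(17) = mex{0,0} = 1
G(18) = mex{1,1} = 0
G(19) = mex{0,0} = 1
G(20) = mex{1,1} = 0
G(21) = mex{0,0} = 1
G(22) = mex{1,1} = 0
G(23) = mex{0,0} = 1
G(24) = mex{1,1} = 0
G(25) = mex{0,0} = 1
G(26) = mex{1,1} = 0
G(27) = mex{0,0} = 1
G(28) = mex{1,1} = 0
G(29) = mex{0,0} = 1
G(30) = mex{1,1} = 0
G(31) = mex{0,0} = 1
G(32) = mex{1,1} = 0
G(33) = mex{0,0} = 1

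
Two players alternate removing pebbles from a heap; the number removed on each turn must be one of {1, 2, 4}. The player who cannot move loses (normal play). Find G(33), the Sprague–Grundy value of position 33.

G(0) = 0
G(1) = mex{0} = 1
G(2) = mex{1,0} = 2
G(3) = mex{2,1} = 0
G(4) = mex{0,2,0} = 1
G(5) = mex{1,0,1} = 2
G(6) = mex{2,1,2} = 0
G(7) = mex{0,2,0} = 1
G(8) = mex{1,0,1} = 2
G(9) = mex{2,1,2} = 0
G(10) = mex{0,2,0} = 1
G(11) = mex{1,0,1} = 2
G(12) = mex{2,1,2} = 0
G(13) = mex{0,2,0} = 1
G(14) = mex{1,0,1} = 2
G(15) = mex{2,1,2} = 0
G(16) = mex{0,2,0} = 1
G(17) = mex{1,0,1} = 2
G(18) = mex{2,1,2} = 0
G(19) = mex{0,2,0} = 1
G(20) = mex{1,0,1} = 2
G(21) = mex{2,1,2} = 0
G(22) = mex{0,2,0} = 1
G(23) = mex{1,0,1} = 2
G(24) = mex{2,1,2} = 0
G(25) = mex{0,2,0} = 1
G(26) = mex{1,0,1} = 2
G(27) = mex{2,1,2} = 0
G(28) = mex{0,2,0} = 1
G(29) = mex{1,0,1} = 2
G(30) = mex{2,1,2} = 0
G(31) = mex{0,2,0} = 1
G(32) = mex{1,0,1} = 2
G(33) = mex{2,1,2} = 0

0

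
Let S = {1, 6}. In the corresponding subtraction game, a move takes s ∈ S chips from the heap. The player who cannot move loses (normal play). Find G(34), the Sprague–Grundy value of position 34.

2

n :  0  1  2  3  4  5  6  7  8  9 10 11 12 13 14 15 16 17 18 19 20 21 22 23 24 25 26 27 28 29 30 31 32 33 34
G :  0  1  0  1  0  1  2  0  1  0  1  0  1  2  0  1  0  1  0  1  2  0  1  0  1  0  1  2  0  1  0  1  0  1  2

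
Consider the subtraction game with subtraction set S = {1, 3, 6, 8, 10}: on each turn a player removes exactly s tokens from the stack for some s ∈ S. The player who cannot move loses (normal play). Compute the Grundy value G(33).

G(0) = 0
G(1) = mex{0} = 1
G(2) = mex{1} = 0
G(3) = mex{0,0} = 1
G(4) = mex{1,1} = 0
G(5) = mex{0,0} = 1
G(6) = mex{1,1,0} = 2
G(7) = mex{2,0,1} = 3
G(8) = mex{3,1,0,0} = 2
G(9) = mex{2,2,1,1} = 0
G(10) = mex{0,3,0,0,0} = 1
G(11) = mex{1,2,1,1,1} = 0
G(12) = mex{0,0,2,0,0} = 1
G(13) = mex{1,1,3,1,1} = 0
G(14) = mex{0,0,2,2,0} = 1
G(15) = mex{1,1,0,3,1} = 2
G(16) = mex{2,0,1,2,2} = 3
G(17) = mex{3,1,0,0,3} = 2
G(18) = mex{2,2,1,1,2} = 0
G(19) = mex{0,3,0,0,0} = 1
G(20) = mex{1,2,1,1,1} = 0
G(21) = mex{0,0,2,0,0} = 1
G(22) = mex{1,1,3,1,1} = 0
G(23) = mex{0,0,2,2,0} = 1
G(24) = mex{1,1,0,3,1} = 2
G(25) = mex{2,0,1,2,2} = 3
G(26) = mex{3,1,0,0,3} = 2
G(27) = mex{2,2,1,1,2} = 0
G(28) = mex{0,3,0,0,0} = 1
G(29) = mex{1,2,1,1,1} = 0
G(30) = mex{0,0,2,0,0} = 1
G(31) = mex{1,1,3,1,1} = 0
G(32) = mex{0,0,2,2,0} = 1
G(33) = mex{1,1,0,3,1} = 2

2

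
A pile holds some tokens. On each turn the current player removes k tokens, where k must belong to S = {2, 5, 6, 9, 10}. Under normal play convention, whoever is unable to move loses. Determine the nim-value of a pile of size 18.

G(0) = 0
G(1) = mex{} = 0
G(2) = mex{0} = 1
G(3) = mex{0} = 1
G(4) = mex{1} = 0
G(5) = mex{1,0} = 2
G(6) = mex{0,0,0} = 1
G(7) = mex{2,1,0} = 3
G(8) = mex{1,1,1} = 0
G(9) = mex{3,0,1,0} = 2
G(10) = mex{0,2,0,0,0} = 1
G(11) = mex{2,1,2,1,0} = 3
G(12) = mex{1,3,1,1,1} = 0
G(13) = mex{3,0,3,0,1} = 2
G(14) = mex{0,2,0,2,0} = 1
G(15) = mex{2,1,2,1,2} = 0
G(16) = mex{1,3,1,3,1} = 0
G(17) = mex{0,0,3,0,3} = 1
G(18) = mex{0,2,0,2,0} = 1

1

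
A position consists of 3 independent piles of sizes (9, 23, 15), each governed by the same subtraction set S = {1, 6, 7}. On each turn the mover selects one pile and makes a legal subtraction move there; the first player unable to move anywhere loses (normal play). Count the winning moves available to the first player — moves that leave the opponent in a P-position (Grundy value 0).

3

All piles use S = {1, 6, 7}:
n :  0  1  2  3  4  5  6  7  8  9 10 11 12 13 14 15 16 17 18 19 20 21 22 23
G :  0  1  0  1  0  1  2  3  2  3  2  3  0  1  0  1  0  1  2  3  2  3  2  3
Pile A: G(9) = 3.
Pile B: G(23) = 3.
Pile C: G(15) = 1.
Combined Grundy value = 3 ⊕ 3 ⊕ 1 = 1.
A winning move leaves total XOR = 0, i.e. changes one component's Grundy value g to g ⊕ X where X is the current total.
Pile A: need g' = 3⊕1 = 2. Options: 9−1→G=2, 9−6→G=1, 9−7→G=0. Hits: 1.
Pile B: need g' = 3⊕1 = 2. Options: 23−1→G=2, 23−6→G=1, 23−7→G=0. Hits: 1.
Pile C: need g' = 1⊕1 = 0. Options: 15−1→G=0, 15−6→G=3, 15−7→G=2. Hits: 1.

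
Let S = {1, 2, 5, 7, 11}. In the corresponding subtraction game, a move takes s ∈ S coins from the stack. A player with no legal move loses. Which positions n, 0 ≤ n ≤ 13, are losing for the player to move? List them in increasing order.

0, 3, 6, 9, 12

n :  0  1  2  3  4  5  6  7  8  9 10 11 12 13
G :  0  1  2  0  1  2  0  1  2  0  1  2  0  1
P-positions are exactly the n with G(n) = 0.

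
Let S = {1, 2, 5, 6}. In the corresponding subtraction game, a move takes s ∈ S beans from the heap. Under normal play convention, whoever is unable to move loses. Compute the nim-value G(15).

1

n :  0  1  2  3  4  5  6  7  8  9 10 11 12 13 14 15
G :  0  1  2  0  1  2  3  0  1  2  0  1  2  3  0  1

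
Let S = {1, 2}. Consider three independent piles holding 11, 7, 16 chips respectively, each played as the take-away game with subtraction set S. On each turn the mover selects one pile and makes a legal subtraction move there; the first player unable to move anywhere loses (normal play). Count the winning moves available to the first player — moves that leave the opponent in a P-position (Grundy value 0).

1

All piles use S = {1, 2}:
G(0) = 0
G(1) = mex{0} = 1
G(2) = mex{1,0} = 2
G(3) = mex{2,1} = 0
G(4) = mex{0,2} = 1
G(5) = mex{1,0} = 2
G(6) = mex{2,1} = 0
G(7) = mex{0,2} = 1
G(8) = mex{1,0} = 2
G(9) = mex{2,1} = 0
G(10) = mex{0,2} = 1
G(11) = mex{1,0} = 2
G(12) = mex{2,1} = 0
G(13) = mex{0,2} = 1
G(14) = mex{1,0} = 2
G(15) = mex{2,1} = 0
G(16) = mex{0,2} = 1
Pile A: G(11) = 2.
Pile B: G(7) = 1.
Pile C: G(16) = 1.
Combined Grundy value = 2 ⊕ 1 ⊕ 1 = 2.
A winning move leaves total XOR = 0, i.e. changes one component's Grundy value g to g ⊕ X where X is the current total.
Pile A: need g' = 2⊕2 = 0. Options: 11−1→G=1, 11−2→G=0. Hits: 1.
Pile B: need g' = 1⊕2 = 3. Options: 7−1→G=0, 7−2→G=2. Hits: 0.
Pile C: need g' = 1⊕2 = 3. Options: 16−1→G=0, 16−2→G=2. Hits: 0.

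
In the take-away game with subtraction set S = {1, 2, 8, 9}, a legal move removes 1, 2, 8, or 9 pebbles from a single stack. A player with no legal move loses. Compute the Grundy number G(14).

G(0) = 0
G(1) = mex{0} = 1
G(2) = mex{1,0} = 2
G(3) = mex{2,1} = 0
G(4) = mex{0,2} = 1
G(5) = mex{1,0} = 2
G(6) = mex{2,1} = 0
G(7) = mex{0,2} = 1
G(8) = mex{1,0,0} = 2
G(9) = mex{2,1,1,0} = 3
G(10) = mex{3,2,2,1} = 0
G(11) = mex{0,3,0,2} = 1
G(12) = mex{1,0,1,0} = 2
G(13) = mex{2,1,2,1} = 0
G(14) = mex{0,2,0,2} = 1

1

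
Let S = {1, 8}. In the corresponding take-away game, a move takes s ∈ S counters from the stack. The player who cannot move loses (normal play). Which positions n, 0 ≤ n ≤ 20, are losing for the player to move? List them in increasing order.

G(0) = 0
G(1) = mex{0} = 1
G(2) = mex{1} = 0
G(3) = mex{0} = 1
G(4) = mex{1} = 0
G(5) = mex{0} = 1
G(6) = mex{1} = 0
G(7) = mex{0} = 1
G(8) = mex{1,0} = 2
G(9) = mex{2,1} = 0
G(10) = mex{0,0} = 1
G(11) = mex{1,1} = 0
G(12) = mex{0,0} = 1
G(13) = mex{1,1} = 0
G(14) = mex{0,0} = 1
G(15) = mex{1,1} = 0
G(16) = mex{0,2} = 1
G(17) = mex{1,0} = 2
G(18) = mex{2,1} = 0
G(19) = mex{0,0} = 1
G(20) = mex{1,1} = 0
P-positions are exactly the n with G(n) = 0.

0, 2, 4, 6, 9, 11, 13, 15, 18, 20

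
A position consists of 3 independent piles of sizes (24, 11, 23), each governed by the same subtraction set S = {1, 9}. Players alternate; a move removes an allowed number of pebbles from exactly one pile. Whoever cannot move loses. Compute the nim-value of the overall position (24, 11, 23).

0

All piles use S = {1, 9}:
G(0) = 0
G(1) = mex{0} = 1
G(2) = mex{1} = 0
G(3) = mex{0} = 1
G(4) = mex{1} = 0
G(5) = mex{0} = 1
G(6) = mex{1} = 0
G(7) = mex{0} = 1
G(8) = mex{1} = 0
G(9) = mex{0,0} = 1
G(10) = mex{1,1} = 0
G(11) = mex{0,0} = 1
G(12) = mex{1,1} = 0
G(13) = mex{0,0} = 1
G(14) = mex{1,1} = 0
G(15) = mex{0,0} = 1
G(16) = mex{1,1} = 0
G(17) = mex{0,0} = 1
G(18) = mex{1,1} = 0
G(19) = mex{0,0} = 1
G(20) = mex{1,1} = 0
G(21) = mex{0,0} = 1
G(22) = mex{1,1} = 0
G(23) = mex{0,0} = 1
G(24) = mex{1,1} = 0
Pile A: G(24) = 0.
Pile B: G(11) = 1.
Pile C: G(23) = 1.
Combined Grundy value = 0 ⊕ 1 ⊕ 1 = 0.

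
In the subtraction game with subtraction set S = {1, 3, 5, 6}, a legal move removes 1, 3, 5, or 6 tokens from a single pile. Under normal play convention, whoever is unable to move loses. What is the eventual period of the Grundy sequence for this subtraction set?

n :  0  1  2  3  4  5  6  7  8  9 10 11 12 13 14 15 16 17 18 19 20 21 22 23
G :  0  1  0  1  0  1  2  3  2  3  2  0  1  0  1  0  1  2  3  2  3  2  0  1
G(n+11) = G(n) holds for n = 0,…,5 (a full window of length max(S) = 6), so the sequence is purely periodic with period 11.

11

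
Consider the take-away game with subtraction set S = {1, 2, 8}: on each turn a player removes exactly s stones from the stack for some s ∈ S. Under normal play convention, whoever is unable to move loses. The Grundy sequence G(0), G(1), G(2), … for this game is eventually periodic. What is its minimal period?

3

G(0) = 0
G(1) = mex{0} = 1
G(2) = mex{1,0} = 2
G(3) = mex{2,1} = 0
G(4) = mex{0,2} = 1
G(5) = mex{1,0} = 2
G(6) = mex{2,1} = 0
G(7) = mex{0,2} = 1
G(8) = mex{1,0,0} = 2
G(9) = mex{2,1,1} = 0
G(10) = mex{0,2,2} = 1
G(11) = mex{1,0,0} = 2
G(12) = mex{2,1,1} = 0
G(13) = mex{0,2,2} = 1
G(14) = mex{1,0,0} = 2
G(n+3) = G(n) holds for n = 0,…,7 (a full window of length max(S) = 8), so the sequence is purely periodic with period 3.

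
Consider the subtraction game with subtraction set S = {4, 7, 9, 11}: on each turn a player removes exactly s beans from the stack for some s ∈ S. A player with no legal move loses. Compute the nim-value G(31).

n :  0  1  2  3  4  5  6  7  8  9 10 11 12 13 14 15 16 17 18 19 20 21 22 23 24 25 26 27 28 29 30 31
G :  0  0  0  0  1  1  1  1  2  2  2  2  3  3  3  0  0  0  0  1  1  1  1  2  2  2  2  3  3  3  0  0

0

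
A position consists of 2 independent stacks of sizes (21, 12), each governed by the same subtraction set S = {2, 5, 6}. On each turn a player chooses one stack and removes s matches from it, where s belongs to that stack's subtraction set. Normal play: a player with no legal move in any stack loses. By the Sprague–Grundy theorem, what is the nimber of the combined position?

1

All stacks use S = {2, 5, 6}:
G(0) = 0
G(1) = mex{} = 0
G(2) = mex{0} = 1
G(3) = mex{0} = 1
G(4) = mex{1} = 0
G(5) = mex{1,0} = 2
G(6) = mex{0,0,0} = 1
G(7) = mex{2,1,0} = 3
G(8) = mex{1,1,1} = 0
G(9) = mex{3,0,1} = 2
G(10) = mex{0,2,0} = 1
G(11) = mex{2,1,2} = 0
G(12) = mex{1,3,1} = 0
G(13) = mex{0,0,3} = 1
G(14) = mex{0,2,0} = 1
G(15) = mex{1,1,2} = 0
G(16) = mex{1,0,1} = 2
G(17) = mex{0,0,0} = 1
G(18) = mex{2,1,0} = 3
G(19) = mex{1,1,1} = 0
G(20) = mex{3,0,1} = 2
G(21) = mex{0,2,0} = 1
Stack A: G(21) = 1.
Stack B: G(12) = 0.
Combined Grundy value = 1 ⊕ 0 = 1.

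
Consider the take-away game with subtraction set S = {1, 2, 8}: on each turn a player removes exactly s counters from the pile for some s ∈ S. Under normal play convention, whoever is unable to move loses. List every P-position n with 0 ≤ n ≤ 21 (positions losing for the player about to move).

n :  0  1  2  3  4  5  6  7  8  9 10 11 12 13 14 15 16 17 18 19 20 21
G :  0  1  2  0  1  2  0  1  2  0  1  2  0  1  2  0  1  2  0  1  2  0
P-positions are exactly the n with G(n) = 0.

0, 3, 6, 9, 12, 15, 18, 21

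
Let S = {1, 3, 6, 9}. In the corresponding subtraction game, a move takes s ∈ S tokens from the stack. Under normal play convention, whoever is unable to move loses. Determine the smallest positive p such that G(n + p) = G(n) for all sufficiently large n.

12

n :  0  1  2  3  4  5  6  7  8  9 10 11 12 13 14 15 16 17 18 19 20 21 22 23 24 25
G :  0  1  0  1  0  1  2  3  2  3  2  3  0  1  0  1  0  1  2  3  2  3  2  3  0  1
G(n+12) = G(n) holds for n = 0,…,8 (a full window of length max(S) = 9), so the sequence is purely periodic with period 12.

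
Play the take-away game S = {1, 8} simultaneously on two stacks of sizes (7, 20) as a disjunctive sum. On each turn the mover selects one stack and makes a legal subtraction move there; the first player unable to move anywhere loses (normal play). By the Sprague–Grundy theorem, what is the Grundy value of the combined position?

All stacks use S = {1, 8}:
n :  0  1  2  3  4  5  6  7  8  9 10 11 12 13 14 15 16 17 18 19 20
G :  0  1  0  1  0  1  0  1  2  0  1  0  1  0  1  0  1  2  0  1  0
Stack A: G(7) = 1.
Stack B: G(20) = 0.
Combined Grundy value = 1 ⊕ 0 = 1.

1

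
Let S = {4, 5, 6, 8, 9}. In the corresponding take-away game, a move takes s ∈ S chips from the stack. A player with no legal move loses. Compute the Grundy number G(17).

1

n :  0  1  2  3  4  5  6  7  8  9 10 11 12 13 14 15 16 17
G :  0  0  0  0  1  1  1  1  2  2  2  2  3  0  0  0  0  1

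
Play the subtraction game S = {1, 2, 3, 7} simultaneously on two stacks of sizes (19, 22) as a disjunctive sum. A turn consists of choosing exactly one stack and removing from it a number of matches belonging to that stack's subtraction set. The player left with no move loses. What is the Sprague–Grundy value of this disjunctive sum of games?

1

All stacks use S = {1, 2, 3, 7}:
G(0) = 0
G(1) = mex{0} = 1
G(2) = mex{1,0} = 2
G(3) = mex{2,1,0} = 3
G(4) = mex{3,2,1} = 0
G(5) = mex{0,3,2} = 1
G(6) = mex{1,0,3} = 2
G(7) = mex{2,1,0,0} = 3
G(8) = mex{3,2,1,1} = 0
G(9) = mex{0,3,2,2} = 1
G(10) = mex{1,0,3,3} = 2
G(11) = mex{2,1,0,0} = 3
G(12) = mex{3,2,1,1} = 0
G(13) = mex{0,3,2,2} = 1
G(14) = mex{1,0,3,3} = 2
G(15) = mex{2,1,0,0} = 3
G(16) = mex{3,2,1,1} = 0
G(17) = mex{0,3,2,2} = 1
G(18) = mex{1,0,3,3} = 2
G(19) = mex{2,1,0,0} = 3
G(20) = mex{3,2,1,1} = 0
G(21) = mex{0,3,2,2} = 1
G(22) = mex{1,0,3,3} = 2
Stack A: G(19) = 3.
Stack B: G(22) = 2.
Combined Grundy value = 3 ⊕ 2 = 1.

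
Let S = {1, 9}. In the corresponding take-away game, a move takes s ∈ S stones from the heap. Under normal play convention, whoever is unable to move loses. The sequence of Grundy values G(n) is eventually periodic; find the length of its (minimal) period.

n :  0  1  2  3  4  5  6  7  8  9 10 11 12 13 14
G :  0  1  0  1  0  1  0  1  0  1  0  1  0  1  0
G(n+2) = G(n) holds for n = 0,…,8 (a full window of length max(S) = 9), so the sequence is purely periodic with period 2.

2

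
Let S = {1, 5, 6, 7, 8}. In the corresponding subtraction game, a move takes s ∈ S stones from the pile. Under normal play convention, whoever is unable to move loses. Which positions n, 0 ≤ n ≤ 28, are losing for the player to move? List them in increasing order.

G(0) = 0
G(1) = mex{0} = 1
G(2) = mex{1} = 0
G(3) = mex{0} = 1
G(4) = mex{1} = 0
G(5) = mex{0,0} = 1
G(6) = mex{1,1,0} = 2
G(7) = mex{2,0,1,0} = 3
G(8) = mex{3,1,0,1,0} = 2
G(9) = mex{2,0,1,0,1} = 3
G(10) = mex{3,1,0,1,0} = 2
G(11) = mex{2,2,1,0,1} = 3
G(12) = mex{3,3,2,1,0} = 4
G(13) = mex{4,2,3,2,1} = 0
G(14) = mex{0,3,2,3,2} = 1
G(15) = mex{1,2,3,2,3} = 0
G(16) = mex{0,3,2,3,2} = 1
G(17) = mex{1,4,3,2,3} = 0
G(18) = mex{0,0,4,3,2} = 1
G(19) = mex{1,1,0,4,3} = 2
G(20) = mex{2,0,1,0,4} = 3
G(21) = mex{3,1,0,1,0} = 2
G(22) = mex{2,0,1,0,1} = 3
G(23) = mex{3,1,0,1,0} = 2
G(24) = mex{2,2,1,0,1} = 3
G(25) = mex{3,3,2,1,0} = 4
G(26) = mex{4,2,3,2,1} = 0
G(27) = mex{0,3,2,3,2} = 1
G(28) = mex{1,2,3,2,3} = 0
P-positions are exactly the n with G(n) = 0.

0, 2, 4, 13, 15, 17, 26, 28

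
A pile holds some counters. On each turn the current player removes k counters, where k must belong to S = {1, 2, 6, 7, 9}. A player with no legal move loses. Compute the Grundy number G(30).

3

n :  0  1  2  3  4  5  6  7  8  9 10 11 12 13 14 15 16 17 18 19 20 21 22 23 24 25 26 27 28 29 30
G :  0  1  2  0  1  2  3  4  0  1  2  0  1  2  3  4  0  1  2  0  1  2  3  4  0  1  2  0  1  2  3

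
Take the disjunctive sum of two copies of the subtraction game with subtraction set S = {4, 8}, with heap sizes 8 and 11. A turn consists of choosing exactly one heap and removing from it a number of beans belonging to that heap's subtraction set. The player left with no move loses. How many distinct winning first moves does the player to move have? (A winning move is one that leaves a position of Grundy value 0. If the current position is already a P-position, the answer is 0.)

0

All heaps use S = {4, 8}:
n :  0  1  2  3  4  5  6  7  8  9 10 11
G :  0  0  0  0  1  1  1  1  2  2  2  2
Heap A: G(8) = 2.
Heap B: G(11) = 2.
Combined Grundy value = 2 ⊕ 2 = 0.
A winning move leaves total XOR = 0, i.e. changes one component's Grundy value g to g ⊕ X where X is the current total.
Heap A: target g' = 2⊕0 = 2, but every legal move changes the Grundy value (mex property), so 0 moves.
Heap B: target g' = 2⊕0 = 2, but every legal move changes the Grundy value (mex property), so 0 moves.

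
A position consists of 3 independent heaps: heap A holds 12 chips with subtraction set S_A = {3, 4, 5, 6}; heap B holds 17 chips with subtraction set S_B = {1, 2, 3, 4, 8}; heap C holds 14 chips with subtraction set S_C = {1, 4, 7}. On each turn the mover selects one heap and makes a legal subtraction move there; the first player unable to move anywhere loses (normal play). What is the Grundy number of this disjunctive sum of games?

Heap A, S = {3, 4, 5, 6}:
n :  0  1  2  3  4  5  6  7  8  9 10 11 12
G :  0  0  0  1  1  1  2  2  2  0  0  0  1
G_A(12) = 1.
Heap B, S = {1, 2, 3, 4, 8}:
G(0) = 0
G(1) = mex{0} = 1
G(2) = mex{1,0} = 2
G(3) = mex{2,1,0} = 3
G(4) = mex{3,2,1,0} = 4
G(5) = mex{4,3,2,1} = 0
G(6) = mex{0,4,3,2} = 1
G(7) = mex{1,0,4,3} = 2
G(8) = mex{2,1,0,4,0} = 3
G(9) = mex{3,2,1,0,1} = 4
G(10) = mex{4,3,2,1,2} = 0
G(11) = mex{0,4,3,2,3} = 1
G(12) = mex{1,0,4,3,4} = 2
G(13) = mex{2,1,0,4,0} = 3
G(14) = mex{3,2,1,0,1} = 4
G(15) = mex{4,3,2,1,2} = 0
G(16) = mex{0,4,3,2,3} = 1
G(17) = mex{1,0,4,3,4} = 2
G_B(17) = 2.
Heap C, S = {1, 4, 7}:
n :  0  1  2  3  4  5  6  7  8  9 10 11 12 13 14
G :  0  1  0  1  2  0  1  2  0  1  0  1  2  0  1
G_C(14) = 1.
Combined Grundy value = 1 ⊕ 2 ⊕ 1 = 2.

2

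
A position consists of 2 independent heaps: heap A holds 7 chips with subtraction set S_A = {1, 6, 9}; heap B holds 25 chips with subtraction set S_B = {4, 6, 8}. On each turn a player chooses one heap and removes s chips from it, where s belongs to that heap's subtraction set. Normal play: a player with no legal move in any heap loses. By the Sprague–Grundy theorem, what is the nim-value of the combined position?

0

Heap A, S = {1, 6, 9}:
G(0) = 0
G(1) = mex{0} = 1
G(2) = mex{1} = 0
G(3) = mex{0} = 1
G(4) = mex{1} = 0
G(5) = mex{0} = 1
G(6) = mex{1,0} = 2
G(7) = mex{2,1} = 0
G_A(7) = 0.
Heap B, S = {4, 6, 8}:
n :  0  1  2  3  4  5  6  7  8  9 10 11 12 13 14 15 16 17 18 19 20 21 22 23 24 25
G :  0  0  0  0  1  1  1  1  2  2  2  2  0  0  0  0  1  1  1  1  2  2  2  2  0  0
G_B(25) = 0.
Combined Grundy value = 0 ⊕ 0 = 0.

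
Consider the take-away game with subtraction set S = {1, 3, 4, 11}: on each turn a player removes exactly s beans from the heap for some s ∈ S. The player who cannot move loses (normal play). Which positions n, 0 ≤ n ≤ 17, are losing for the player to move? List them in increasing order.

0, 2, 7, 9, 14, 16

n :  0  1  2  3  4  5  6  7  8  9 10 11 12 13 14 15 16 17
G :  0  1  0  1  2  3  2  0  1  0  1  2  3  2  0  1  0  1
P-positions are exactly the n with G(n) = 0.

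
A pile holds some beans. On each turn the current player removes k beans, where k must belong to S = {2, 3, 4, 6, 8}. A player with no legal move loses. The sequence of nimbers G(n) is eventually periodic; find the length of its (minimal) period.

G(0) = 0
G(1) = mex{} = 0
G(2) = mex{0} = 1
G(3) = mex{0,0} = 1
G(4) = mex{1,0,0} = 2
G(5) = mex{1,1,0} = 2
G(6) = mex{2,1,1,0} = 3
G(7) = mex{2,2,1,0} = 3
G(8) = mex{3,2,2,1,0} = 4
G(9) = mex{3,3,2,1,0} = 4
G(10) = mex{4,3,3,2,1} = 0
G(11) = mex{4,4,3,2,1} = 0
G(12) = mex{0,4,4,3,2} = 1
G(13) = mex{0,0,4,3,2} = 1
G(14) = mex{1,0,0,4,3} = 2
G(15) = mex{1,1,0,4,3} = 2
G(16) = mex{2,1,1,0,4} = 3
G(17) = mex{2,2,1,0,4} = 3
G(18) = mex{3,2,2,1,0} = 4
G(19) = mex{3,3,2,1,0} = 4
G(20) = mex{4,3,3,2,1} = 0
G(21) = mex{4,4,3,2,1} = 0
G(n+10) = G(n) holds for n = 0,…,7 (a full window of length max(S) = 8), so the sequence is purely periodic with period 10.

10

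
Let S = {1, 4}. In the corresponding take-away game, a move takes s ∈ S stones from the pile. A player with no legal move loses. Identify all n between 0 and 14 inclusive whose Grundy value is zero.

0, 2, 5, 7, 10, 12

G(0) = 0
G(1) = mex{0} = 1
G(2) = mex{1} = 0
G(3) = mex{0} = 1
G(4) = mex{1,0} = 2
G(5) = mex{2,1} = 0
G(6) = mex{0,0} = 1
G(7) = mex{1,1} = 0
G(8) = mex{0,2} = 1
G(9) = mex{1,0} = 2
G(10) = mex{2,1} = 0
G(11) = mex{0,0} = 1
G(12) = mex{1,1} = 0
G(13) = mex{0,2} = 1
G(14) = mex{1,0} = 2
P-positions are exactly the n with G(n) = 0.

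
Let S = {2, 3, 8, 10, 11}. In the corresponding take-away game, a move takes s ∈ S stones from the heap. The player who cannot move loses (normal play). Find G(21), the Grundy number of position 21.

G(0) = 0
G(1) = mex{} = 0
G(2) = mex{0} = 1
G(3) = mex{0,0} = 1
G(4) = mex{1,0} = 2
G(5) = mex{1,1} = 0
G(6) = mex{2,1} = 0
G(7) = mex{0,2} = 1
G(8) = mex{0,0,0} = 1
G(9) = mex{1,0,0} = 2
G(10) = mex{1,1,1,0} = 2
G(11) = mex{2,1,1,0,0} = 3
G(12) = mex{2,2,2,1,0} = 3
G(13) = mex{3,2,0,1,1} = 4
G(14) = mex{3,3,0,2,1} = 4
G(15) = mex{4,3,1,0,2} = 5
G(16) = mex{4,4,1,0,0} = 2
G(17) = mex{5,4,2,1,0} = 3
G(18) = mex{2,5,2,1,1} = 0
G(19) = mex{3,2,3,2,1} = 0
G(20) = mex{0,3,3,2,2} = 1
G(21) = mex{0,0,4,3,2} = 1

1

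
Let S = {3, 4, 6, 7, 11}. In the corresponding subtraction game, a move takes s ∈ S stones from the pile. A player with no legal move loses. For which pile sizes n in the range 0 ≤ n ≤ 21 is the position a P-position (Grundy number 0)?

0, 1, 2, 10, 15, 20

G(0) = 0
G(1) = mex{} = 0
G(2) = mex{} = 0
G(3) = mex{0} = 1
G(4) = mex{0,0} = 1
G(5) = mex{0,0} = 1
G(6) = mex{1,0,0} = 2
G(7) = mex{1,1,0,0} = 2
G(8) = mex{1,1,0,0} = 2
G(9) = mex{2,1,1,0} = 3
G(10) = mex{2,2,1,1} = 0
G(11) = mex{2,2,1,1,0} = 3
G(12) = mex{3,2,2,1,0} = 4
G(13) = mex{0,3,2,2,0} = 1
G(14) = mex{3,0,2,2,1} = 4
G(15) = mex{4,3,3,2,1} = 0
G(16) = mex{1,4,0,3,1} = 2
G(17) = mex{4,1,3,0,2} = 5
G(18) = mex{0,4,4,3,2} = 1
G(19) = mex{2,0,1,4,2} = 3
G(20) = mex{5,2,4,1,3} = 0
G(21) = mex{1,5,0,4,0} = 2
P-positions are exactly the n with G(n) = 0.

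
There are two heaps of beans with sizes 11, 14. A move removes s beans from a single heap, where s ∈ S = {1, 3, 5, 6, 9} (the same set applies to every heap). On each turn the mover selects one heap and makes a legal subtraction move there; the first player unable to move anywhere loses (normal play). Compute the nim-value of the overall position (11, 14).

3

All heaps use S = {1, 3, 5, 6, 9}:
G(0) = 0
G(1) = mex{0} = 1
G(2) = mex{1} = 0
G(3) = mex{0,0} = 1
G(4) = mex{1,1} = 0
G(5) = mex{0,0,0} = 1
G(6) = mex{1,1,1,0} = 2
G(7) = mex{2,0,0,1} = 3
G(8) = mex{3,1,1,0} = 2
G(9) = mex{2,2,0,1,0} = 3
G(10) = mex{3,3,1,0,1} = 2
G(11) = mex{2,2,2,1,0} = 3
G(12) = mex{3,3,3,2,1} = 0
G(13) = mex{0,2,2,3,0} = 1
G(14) = mex{1,3,3,2,1} = 0
Heap A: G(11) = 3.
Heap B: G(14) = 0.
Combined Grundy value = 3 ⊕ 0 = 3.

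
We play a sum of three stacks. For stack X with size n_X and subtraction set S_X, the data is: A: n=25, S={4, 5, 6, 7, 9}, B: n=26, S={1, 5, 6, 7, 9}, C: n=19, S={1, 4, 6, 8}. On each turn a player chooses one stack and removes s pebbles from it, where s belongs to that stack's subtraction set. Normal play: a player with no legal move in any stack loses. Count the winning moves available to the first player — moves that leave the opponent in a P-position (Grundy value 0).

Stack A, S = {4, 5, 6, 7, 9}:
n :  0  1  2  3  4  5  6  7  8  9 10 11 12 13 14 15 16 17 18 19 20 21 22 23 24 25
G :  0  0  0  0  1  1  1  1  2  2  2  2  3  0  0  0  0  1  1  1  1  2  2  2  2  3
G_A(25) = 3.
Stack B, S = {1, 5, 6, 7, 9}:
n :  0  1  2  3  4  5  6  7  8  9 10 11 12 13 14 15 16 17 18 19 20 21 22 23 24 25 26
G :  0  1  0  1  0  1  2  3  2  3  2  3  0  1  0  1  0  1  2  3  2  3  2  3  0  1  0
G_B(26) = 0.
Stack C, S = {1, 4, 6, 8}:
n :  0  1  2  3  4  5  6  7  8  9 10 11 12 13 14 15 16 17 18 19
G :  0  1  0  1  2  0  1  0  1  2  3  2  0  1  0  1  2  0  1  0
G_C(19) = 0.
Combined Grundy value = 3 ⊕ 0 ⊕ 0 = 3.
A winning move leaves total XOR = 0, i.e. changes one component's Grundy value g to g ⊕ X where X is the current total.
Stack A: need g' = 3⊕3 = 0. Options: 25−4→G=2, 25−5→G=1, 25−6→G=1, 25−7→G=1, 25−9→G=0. Hits: 1.
Stack B: need g' = 0⊕3 = 3. Options: 26−1→G=1, 26−5→G=3, 26−6→G=2, 26−7→G=3, 26−9→G=1. Hits: 2.
Stack C: need g' = 0⊕3 = 3. Options: 19−1→G=1, 19−4→G=1, 19−6→G=1, 19−8→G=2. Hits: 0.

3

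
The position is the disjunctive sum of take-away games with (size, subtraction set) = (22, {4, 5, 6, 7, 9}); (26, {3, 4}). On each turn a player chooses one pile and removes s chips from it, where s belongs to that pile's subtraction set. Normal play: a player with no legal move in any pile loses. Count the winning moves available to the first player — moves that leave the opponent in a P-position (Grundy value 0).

2

Pile A, S = {4, 5, 6, 7, 9}:
n :  0  1  2  3  4  5  6  7  8  9 10 11 12 13 14 15 16 17 18 19 20 21 22
G :  0  0  0  0  1  1  1  1  2  2  2  2  3  0  0  0  0  1  1  1  1  2  2
G_A(22) = 2.
Pile B, S = {3, 4}:
n :  0  1  2  3  4  5  6  7  8  9 10 11 12 13 14 15 16 17 18 19 20 21 22 23 24 25 26
G :  0  0  0  1  1  1  2  0  0  0  1  1  1  2  0  0  0  1  1  1  2  0  0  0  1  1  1
G_B(26) = 1.
Combined Grundy value = 2 ⊕ 1 = 3.
A winning move leaves total XOR = 0, i.e. changes one component's Grundy value g to g ⊕ X where X is the current total.
Pile A: need g' = 2⊕3 = 1. Options: 22−4→G=1, 22−5→G=1, 22−6→G=0, 22−7→G=0, 22−9→G=0. Hits: 2.
Pile B: need g' = 1⊕3 = 2. Options: 26−3→G=0, 26−4→G=0. Hits: 0.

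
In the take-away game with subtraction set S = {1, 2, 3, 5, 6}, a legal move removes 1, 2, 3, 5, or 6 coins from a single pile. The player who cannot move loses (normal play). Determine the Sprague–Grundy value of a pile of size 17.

G(0) = 0
G(1) = mex{0} = 1
G(2) = mex{1,0} = 2
G(3) = mex{2,1,0} = 3
G(4) = mex{3,2,1} = 0
G(5) = mex{0,3,2,0} = 1
G(6) = mex{1,0,3,1,0} = 2
G(7) = mex{2,1,0,2,1} = 3
G(8) = mex{3,2,1,3,2} = 0
G(9) = mex{0,3,2,0,3} = 1
G(10) = mex{1,0,3,1,0} = 2
G(11) = mex{2,1,0,2,1} = 3
G(12) = mex{3,2,1,3,2} = 0
G(13) = mex{0,3,2,0,3} = 1
G(14) = mex{1,0,3,1,0} = 2
G(15) = mex{2,1,0,2,1} = 3
G(16) = mex{3,2,1,3,2} = 0
G(17) = mex{0,3,2,0,3} = 1

1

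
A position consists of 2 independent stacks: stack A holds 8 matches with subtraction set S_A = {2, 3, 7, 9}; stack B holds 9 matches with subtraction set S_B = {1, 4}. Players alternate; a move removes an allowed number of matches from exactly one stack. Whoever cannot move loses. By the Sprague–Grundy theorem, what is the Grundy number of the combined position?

3

Stack A, S = {2, 3, 7, 9}:
G(0) = 0
G(1) = mex{} = 0
G(2) = mex{0} = 1
G(3) = mex{0,0} = 1
G(4) = mex{1,0} = 2
G(5) = mex{1,1} = 0
G(6) = mex{2,1} = 0
G(7) = mex{0,2,0} = 1
G(8) = mex{0,0,0} = 1
G_A(8) = 1.
Stack B, S = {1, 4}:
n : 0 1 2 3 4 5 6 7 8 9
G : 0 1 0 1 2 0 1 0 1 2
G_B(9) = 2.
Combined Grundy value = 1 ⊕ 2 = 3.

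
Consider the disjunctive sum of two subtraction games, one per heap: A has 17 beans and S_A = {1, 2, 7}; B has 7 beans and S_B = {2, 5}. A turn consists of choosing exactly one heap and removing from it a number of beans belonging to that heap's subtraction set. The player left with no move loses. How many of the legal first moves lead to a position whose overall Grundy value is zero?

Heap A, S = {1, 2, 7}:
G(0) = 0
G(1) = mex{0} = 1
G(2) = mex{1,0} = 2
G(3) = mex{2,1} = 0
G(4) = mex{0,2} = 1
G(5) = mex{1,0} = 2
G(6) = mex{2,1} = 0
G(7) = mex{0,2,0} = 1
G(8) = mex{1,0,1} = 2
G(9) = mex{2,1,2} = 0
G(10) = mex{0,2,0} = 1
G(11) = mex{1,0,1} = 2
G(12) = mex{2,1,2} = 0
G(13) = mex{0,2,0} = 1
G(14) = mex{1,0,1} = 2
G(15) = mex{2,1,2} = 0
G(16) = mex{0,2,0} = 1
G(17) = mex{1,0,1} = 2
G_A(17) = 2.
Heap B, S = {2, 5}:
n : 0 1 2 3 4 5 6 7
G : 0 0 1 1 0 2 1 0
G_B(7) = 0.
Combined Grundy value = 2 ⊕ 0 = 2.
A winning move leaves total XOR = 0, i.e. changes one component's Grundy value g to g ⊕ X where X is the current total.
Heap A: need g' = 2⊕2 = 0. Options: 17−1→G=1, 17−2→G=0, 17−7→G=1. Hits: 1.
Heap B: need g' = 0⊕2 = 2. Options: 7−2→G=2, 7−5→G=1. Hits: 1.

2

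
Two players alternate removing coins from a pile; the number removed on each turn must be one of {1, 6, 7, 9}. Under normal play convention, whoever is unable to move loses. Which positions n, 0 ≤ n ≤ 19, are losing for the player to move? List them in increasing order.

0, 2, 4, 12, 14, 16

n :  0  1  2  3  4  5  6  7  8  9 10 11 12 13 14 15 16 17 18 19
G :  0  1  0  1  0  1  2  3  2  3  2  3  0  1  0  1  0  1  2  3
P-positions are exactly the n with G(n) = 0.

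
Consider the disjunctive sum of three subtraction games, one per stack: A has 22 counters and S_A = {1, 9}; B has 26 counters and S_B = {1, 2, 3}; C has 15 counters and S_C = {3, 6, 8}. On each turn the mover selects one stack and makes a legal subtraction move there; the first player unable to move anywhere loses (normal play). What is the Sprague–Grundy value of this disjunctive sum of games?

Stack A, S = {1, 9}:
n :  0  1  2  3  4  5  6  7  8  9 10 11 12 13 14 15 16 17 18 19 20 21 22
G :  0  1  0  1  0  1  0  1  0  1  0  1  0  1  0  1  0  1  0  1  0  1  0
G_A(22) = 0.
Stack B, S = {1, 2, 3}:
G(0) = 0
G(1) = mex{0} = 1
G(2) = mex{1,0} = 2
G(3) = mex{2,1,0} = 3
G(4) = mex{3,2,1} = 0
G(5) = mex{0,3,2} = 1
G(6) = mex{1,0,3} = 2
G(7) = mex{2,1,0} = 3
G(8) = mex{3,2,1} = 0
G(9) = mex{0,3,2} = 1
G(10) = mex{1,0,3} = 2
G(11) = mex{2,1,0} = 3
G(12) = mex{3,2,1} = 0
G(13) = mex{0,3,2} = 1
G(14) = mex{1,0,3} = 2
G(15) = mex{2,1,0} = 3
G(16) = mex{3,2,1} = 0
G(17) = mex{0,3,2} = 1
G(18) = mex{1,0,3} = 2
G(19) = mex{2,1,0} = 3
G(20) = mex{3,2,1} = 0
G(21) = mex{0,3,2} = 1
G(22) = mex{1,0,3} = 2
G(23) = mex{2,1,0} = 3
G(24) = mex{3,2,1} = 0
G(25) = mex{0,3,2} = 1
G(26) = mex{1,0,3} = 2
G_B(26) = 2.
Stack C, S = {3, 6, 8}:
n :  0  1  2  3  4  5  6  7  8  9 10 11 12 13 14 15
G :  0  0  0  1  1  1  2  2  2  3  3  0  0  0  1  1
G_C(15) = 1.
Combined Grundy value = 0 ⊕ 2 ⊕ 1 = 3.

3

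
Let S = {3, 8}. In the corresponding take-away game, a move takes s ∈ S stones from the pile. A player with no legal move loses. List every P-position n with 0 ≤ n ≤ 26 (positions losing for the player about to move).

G(0) = 0
G(1) = mex{} = 0
G(2) = mex{} = 0
G(3) = mex{0} = 1
G(4) = mex{0} = 1
G(5) = mex{0} = 1
G(6) = mex{1} = 0
G(7) = mex{1} = 0
G(8) = mex{1,0} = 2
G(9) = mex{0,0} = 1
G(10) = mex{0,0} = 1
G(11) = mex{2,1} = 0
G(12) = mex{1,1} = 0
G(13) = mex{1,1} = 0
G(14) = mex{0,0} = 1
G(15) = mex{0,0} = 1
G(16) = mex{0,2} = 1
G(17) = mex{1,1} = 0
G(18) = mex{1,1} = 0
G(19) = mex{1,0} = 2
G(20) = mex{0,0} = 1
G(21) = mex{0,0} = 1
G(22) = mex{2,1} = 0
G(23) = mex{1,1} = 0
G(24) = mex{1,1} = 0
G(25) = mex{0,0} = 1
G(26) = mex{0,0} = 1
P-positions are exactly the n with G(n) = 0.

0, 1, 2, 6, 7, 11, 12, 13, 17, 18, 22, 23, 24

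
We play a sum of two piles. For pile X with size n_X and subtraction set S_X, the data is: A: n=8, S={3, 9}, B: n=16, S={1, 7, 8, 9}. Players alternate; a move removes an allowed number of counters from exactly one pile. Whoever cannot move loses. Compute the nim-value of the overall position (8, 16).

0

Pile A, S = {3, 9}:
G(0) = 0
G(1) = mex{} = 0
G(2) = mex{} = 0
G(3) = mex{0} = 1
G(4) = mex{0} = 1
G(5) = mex{0} = 1
G(6) = mex{1} = 0
G(7) = mex{1} = 0
G(8) = mex{1} = 0
G_A(8) = 0.
Pile B, S = {1, 7, 8, 9}:
G(0) = 0
G(1) = mex{0} = 1
G(2) = mex{1} = 0
G(3) = mex{0} = 1
G(4) = mex{1} = 0
G(5) = mex{0} = 1
G(6) = mex{1} = 0
G(7) = mex{0,0} = 1
G(8) = mex{1,1,0} = 2
G(9) = mex{2,0,1,0} = 3
G(10) = mex{3,1,0,1} = 2
G(11) = mex{2,0,1,0} = 3
G(12) = mex{3,1,0,1} = 2
G(13) = mex{2,0,1,0} = 3
G(14) = mex{3,1,0,1} = 2
G(15) = mex{2,2,1,0} = 3
G(16) = mex{3,3,2,1} = 0
G_B(16) = 0.
Combined Grundy value = 0 ⊕ 0 = 0.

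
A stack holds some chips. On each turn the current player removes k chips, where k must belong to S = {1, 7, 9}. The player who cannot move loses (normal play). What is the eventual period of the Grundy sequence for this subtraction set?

2

n :  0  1  2  3  4  5  6  7  8  9 10 11 12 13 14
G :  0  1  0  1  0  1  0  1  0  1  0  1  0  1  0
G(n+2) = G(n) holds for n = 0,…,8 (a full window of length max(S) = 9), so the sequence is purely periodic with period 2.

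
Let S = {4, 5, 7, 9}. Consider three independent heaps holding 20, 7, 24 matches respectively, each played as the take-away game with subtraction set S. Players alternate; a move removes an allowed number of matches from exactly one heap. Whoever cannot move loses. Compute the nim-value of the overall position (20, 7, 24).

2

All heaps use S = {4, 5, 7, 9}:
G(0) = 0
G(1) = mex{} = 0
G(2) = mex{} = 0
G(3) = mex{} = 0
G(4) = mex{0} = 1
G(5) = mex{0,0} = 1
G(6) = mex{0,0} = 1
G(7) = mex{0,0,0} = 1
G(8) = mex{1,0,0} = 2
G(9) = mex{1,1,0,0} = 2
G(10) = mex{1,1,0,0} = 2
G(11) = mex{1,1,1,0} = 2
G(12) = mex{2,1,1,0} = 3
G(13) = mex{2,2,1,1} = 0
G(14) = mex{2,2,1,1} = 0
G(15) = mex{2,2,2,1} = 0
G(16) = mex{3,2,2,1} = 0
G(17) = mex{0,3,2,2} = 1
G(18) = mex{0,0,2,2} = 1
G(19) = mex{0,0,3,2} = 1
G(20) = mex{0,0,0,2} = 1
G(21) = mex{1,0,0,3} = 2
G(22) = mex{1,1,0,0} = 2
G(23) = mex{1,1,0,0} = 2
G(24) = mex{1,1,1,0} = 2
Heap A: G(20) = 1.
Heap B: G(7) = 1.
Heap C: G(24) = 2.
Combined Grundy value = 1 ⊕ 1 ⊕ 2 = 2.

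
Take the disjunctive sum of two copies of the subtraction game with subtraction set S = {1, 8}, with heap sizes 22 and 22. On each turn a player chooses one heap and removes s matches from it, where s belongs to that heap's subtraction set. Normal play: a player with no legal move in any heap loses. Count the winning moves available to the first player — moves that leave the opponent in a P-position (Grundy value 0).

0

All heaps use S = {1, 8}:
n :  0  1  2  3  4  5  6  7  8  9 10 11 12 13 14 15 16 17 18 19 20 21 22
G :  0  1  0  1  0  1  0  1  2  0  1  0  1  0  1  0  1  2  0  1  0  1  0
Heap A: G(22) = 0.
Heap B: G(22) = 0.
Combined Grundy value = 0 ⊕ 0 = 0.
A winning move leaves total XOR = 0, i.e. changes one component's Grundy value g to g ⊕ X where X is the current total.
Heap A: target g' = 0⊕0 = 0, but every legal move changes the Grundy value (mex property), so 0 moves.
Heap B: target g' = 0⊕0 = 0, but every legal move changes the Grundy value (mex property), so 0 moves.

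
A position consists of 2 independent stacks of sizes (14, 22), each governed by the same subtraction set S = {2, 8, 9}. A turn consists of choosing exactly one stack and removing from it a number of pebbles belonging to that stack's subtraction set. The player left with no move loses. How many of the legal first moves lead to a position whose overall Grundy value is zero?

3

All stacks use S = {2, 8, 9}:
G(0) = 0
G(1) = mex{} = 0
G(2) = mex{0} = 1
G(3) = mex{0} = 1
G(4) = mex{1} = 0
G(5) = mex{1} = 0
G(6) = mex{0} = 1
G(7) = mex{0} = 1
G(8) = mex{1,0} = 2
G(9) = mex{1,0,0} = 2
G(10) = mex{2,1,0} = 3
G(11) = mex{2,1,1} = 0
G(12) = mex{3,0,1} = 2
G(13) = mex{0,0,0} = 1
G(14) = mex{2,1,0} = 3
G(15) = mex{1,1,1} = 0
G(16) = mex{3,2,1} = 0
G(17) = mex{0,2,2} = 1
G(18) = mex{0,3,2} = 1
G(19) = mex{1,0,3} = 2
G(20) = mex{1,2,0} = 3
G(21) = mex{2,1,2} = 0
G(22) = mex{3,3,1} = 0
Stack A: G(14) = 3.
Stack B: G(22) = 0.
Combined Grundy value = 3 ⊕ 0 = 3.
A winning move leaves total XOR = 0, i.e. changes one component's Grundy value g to g ⊕ X where X is the current total.
Stack A: need g' = 3⊕3 = 0. Options: 14−2→G=2, 14−8→G=1, 14−9→G=0. Hits: 1.
Stack B: need g' = 0⊕3 = 3. Options: 22−2→G=3, 22−8→G=3, 22−9→G=1. Hits: 2.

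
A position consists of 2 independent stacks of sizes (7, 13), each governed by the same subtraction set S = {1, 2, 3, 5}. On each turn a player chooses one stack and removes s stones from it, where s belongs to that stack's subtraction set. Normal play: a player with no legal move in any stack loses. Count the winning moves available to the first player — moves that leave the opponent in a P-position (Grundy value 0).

2

All stacks use S = {1, 2, 3, 5}:
n :  0  1  2  3  4  5  6  7  8  9 10 11 12 13
G :  0  1  2  3  0  1  2  3  0  1  2  3  0  1
Stack A: G(7) = 3.
Stack B: G(13) = 1.
Combined Grundy value = 3 ⊕ 1 = 2.
A winning move leaves total XOR = 0, i.e. changes one component's Grundy value g to g ⊕ X where X is the current total.
Stack A: need g' = 3⊕2 = 1. Options: 7−1→G=2, 7−2→G=1, 7−3→G=0, 7−5→G=2. Hits: 1.
Stack B: need g' = 1⊕2 = 3. Options: 13−1→G=0, 13−2→G=3, 13−3→G=2, 13−5→G=0. Hits: 1.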